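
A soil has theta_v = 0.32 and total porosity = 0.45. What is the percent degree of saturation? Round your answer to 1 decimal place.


Step 1: S = 100 * theta_v / n
Step 2: S = 100 * 0.32 / 0.45
Step 3: S = 71.1%

71.1


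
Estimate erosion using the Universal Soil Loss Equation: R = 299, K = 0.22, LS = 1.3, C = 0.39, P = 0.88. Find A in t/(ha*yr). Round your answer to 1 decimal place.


Step 1: A = R * K * LS * C * P
Step 2: R * K = 299 * 0.22 = 65.78
Step 3: (R*K) * LS = 65.78 * 1.3 = 85.514
Step 4: * C * P = 85.514 * 0.39 * 0.88 = 29.3
Step 5: A = 29.3 t/(ha*yr)

29.3


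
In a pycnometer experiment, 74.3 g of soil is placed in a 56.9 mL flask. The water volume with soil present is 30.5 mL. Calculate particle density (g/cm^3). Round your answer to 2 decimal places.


Step 1: Volume of solids = flask volume - water volume with soil
Step 2: V_solids = 56.9 - 30.5 = 26.4 mL
Step 3: Particle density = mass / V_solids = 74.3 / 26.4 = 2.81 g/cm^3

2.81


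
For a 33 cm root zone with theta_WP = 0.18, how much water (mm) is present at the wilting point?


Step 1: Water (mm) = theta_WP * depth * 10
Step 2: Water = 0.18 * 33 * 10
Step 3: Water = 59.4 mm

59.4


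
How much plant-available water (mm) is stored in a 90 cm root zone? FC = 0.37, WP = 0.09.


Step 1: Available water = (FC - WP) * depth * 10
Step 2: AW = (0.37 - 0.09) * 90 * 10
Step 3: AW = 0.28 * 90 * 10
Step 4: AW = 252.0 mm

252.0


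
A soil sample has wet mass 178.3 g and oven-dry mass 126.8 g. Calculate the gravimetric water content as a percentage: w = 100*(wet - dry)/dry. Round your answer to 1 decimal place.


Step 1: Water mass = wet - dry = 178.3 - 126.8 = 51.5 g
Step 2: w = 100 * water mass / dry mass
Step 3: w = 100 * 51.5 / 126.8 = 40.6%

40.6


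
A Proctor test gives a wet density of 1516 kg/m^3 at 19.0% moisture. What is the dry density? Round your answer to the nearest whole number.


Step 1: Dry density = wet density / (1 + w/100)
Step 2: Dry density = 1516 / (1 + 19.0/100)
Step 3: Dry density = 1516 / 1.19
Step 4: Dry density = 1274 kg/m^3

1274


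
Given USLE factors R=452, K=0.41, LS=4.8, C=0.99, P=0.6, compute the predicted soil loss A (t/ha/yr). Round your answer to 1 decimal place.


Step 1: A = R * K * LS * C * P
Step 2: R * K = 452 * 0.41 = 185.32
Step 3: (R*K) * LS = 185.32 * 4.8 = 889.536
Step 4: * C * P = 889.536 * 0.99 * 0.6 = 528.4
Step 5: A = 528.4 t/(ha*yr)

528.4


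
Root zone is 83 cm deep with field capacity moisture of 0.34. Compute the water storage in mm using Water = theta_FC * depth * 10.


Step 1: Water (mm) = theta_FC * depth (cm) * 10
Step 2: Water = 0.34 * 83 * 10
Step 3: Water = 282.2 mm

282.2


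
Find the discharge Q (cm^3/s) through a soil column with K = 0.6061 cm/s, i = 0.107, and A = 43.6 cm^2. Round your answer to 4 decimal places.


Step 1: Apply Darcy's law: Q = K * i * A
Step 2: Q = 0.6061 * 0.107 * 43.6
Step 3: Q = 2.8276 cm^3/s

2.8276


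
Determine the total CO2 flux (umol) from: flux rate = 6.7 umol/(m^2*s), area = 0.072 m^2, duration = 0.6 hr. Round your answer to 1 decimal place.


Step 1: Convert time to seconds: 0.6 hr * 3600 = 2160.0 s
Step 2: Total = flux * area * time_s
Step 3: Total = 6.7 * 0.072 * 2160.0
Step 4: Total = 1042.0 umol

1042.0


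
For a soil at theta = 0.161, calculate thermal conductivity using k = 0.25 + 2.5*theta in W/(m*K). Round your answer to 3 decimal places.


Step 1: k = 0.25 + 2.5 * theta
Step 2: k = 0.25 + 2.5 * 0.161
Step 3: k = 0.25 + 0.403
Step 4: k = 0.653 W/(m*K)

0.653


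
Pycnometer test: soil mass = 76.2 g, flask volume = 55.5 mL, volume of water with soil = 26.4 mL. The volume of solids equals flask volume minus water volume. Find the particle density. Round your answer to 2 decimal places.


Step 1: Volume of solids = flask volume - water volume with soil
Step 2: V_solids = 55.5 - 26.4 = 29.1 mL
Step 3: Particle density = mass / V_solids = 76.2 / 29.1 = 2.62 g/cm^3

2.62


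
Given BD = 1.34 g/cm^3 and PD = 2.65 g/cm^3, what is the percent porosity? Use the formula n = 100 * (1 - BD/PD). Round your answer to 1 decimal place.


Step 1: Formula: n = 100 * (1 - BD / PD)
Step 2: n = 100 * (1 - 1.34 / 2.65)
Step 3: n = 100 * (1 - 0.50566)
Step 4: n = 49.4%

49.4


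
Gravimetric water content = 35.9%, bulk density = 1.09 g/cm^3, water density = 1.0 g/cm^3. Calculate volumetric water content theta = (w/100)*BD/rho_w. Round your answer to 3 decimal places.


Step 1: theta = (w / 100) * BD / rho_w
Step 2: theta = (35.9 / 100) * 1.09 / 1.0
Step 3: theta = 0.359 * 1.09
Step 4: theta = 0.391

0.391


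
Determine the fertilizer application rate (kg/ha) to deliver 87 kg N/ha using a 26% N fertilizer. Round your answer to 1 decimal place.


Step 1: Fertilizer rate = target N / (N content / 100)
Step 2: Rate = 87 / (26 / 100)
Step 3: Rate = 87 / 0.26
Step 4: Rate = 334.6 kg/ha

334.6


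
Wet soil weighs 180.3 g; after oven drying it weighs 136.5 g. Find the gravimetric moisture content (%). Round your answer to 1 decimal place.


Step 1: Water mass = wet - dry = 180.3 - 136.5 = 43.8 g
Step 2: w = 100 * water mass / dry mass
Step 3: w = 100 * 43.8 / 136.5 = 32.1%

32.1


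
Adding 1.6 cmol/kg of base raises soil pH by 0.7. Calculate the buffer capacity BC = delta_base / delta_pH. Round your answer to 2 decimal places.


Step 1: BC = change in base / change in pH
Step 2: BC = 1.6 / 0.7
Step 3: BC = 2.29 cmol/(kg*pH unit)

2.29


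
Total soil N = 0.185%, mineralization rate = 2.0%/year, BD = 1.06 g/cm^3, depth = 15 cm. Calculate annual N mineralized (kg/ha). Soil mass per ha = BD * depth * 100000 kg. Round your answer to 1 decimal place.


Step 1: Soil mass per ha = BD * depth * 100000 = 1.06 * 15 * 100000 = 1590000 kg
Step 2: Total N pool = soil mass * N%/100 = 1590000 * 0.185/100 = 2941.5 kg/ha
Step 3: N mineralized = N pool * rate%/100 = 2941.5 * 2.0/100 = 58.8 kg/ha/yr

58.8


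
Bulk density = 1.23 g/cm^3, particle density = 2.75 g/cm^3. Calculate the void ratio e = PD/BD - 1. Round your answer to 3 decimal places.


Step 1: e = PD / BD - 1
Step 2: e = 2.75 / 1.23 - 1
Step 3: e = 2.23577 - 1
Step 4: e = 1.236

1.236


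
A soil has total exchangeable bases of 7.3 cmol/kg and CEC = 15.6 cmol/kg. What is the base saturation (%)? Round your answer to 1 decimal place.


Step 1: BS = 100 * (sum of bases) / CEC
Step 2: BS = 100 * 7.3 / 15.6
Step 3: BS = 46.8%

46.8


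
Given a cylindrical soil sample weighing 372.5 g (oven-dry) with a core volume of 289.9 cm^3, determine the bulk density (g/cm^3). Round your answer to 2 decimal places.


Step 1: Identify the formula: BD = dry mass / volume
Step 2: Substitute values: BD = 372.5 / 289.9
Step 3: BD = 1.28 g/cm^3

1.28


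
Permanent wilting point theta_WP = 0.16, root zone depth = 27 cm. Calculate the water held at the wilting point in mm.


Step 1: Water (mm) = theta_WP * depth * 10
Step 2: Water = 0.16 * 27 * 10
Step 3: Water = 43.2 mm

43.2


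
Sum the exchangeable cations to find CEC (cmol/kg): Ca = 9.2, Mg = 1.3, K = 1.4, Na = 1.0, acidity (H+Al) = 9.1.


Step 1: CEC = Ca + Mg + K + Na + (H+Al)
Step 2: CEC = 9.2 + 1.3 + 1.4 + 1.0 + 9.1
Step 3: CEC = 22.0 cmol/kg

22.0


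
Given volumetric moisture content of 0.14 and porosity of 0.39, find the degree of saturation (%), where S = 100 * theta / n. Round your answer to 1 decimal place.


Step 1: S = 100 * theta_v / n
Step 2: S = 100 * 0.14 / 0.39
Step 3: S = 35.9%

35.9


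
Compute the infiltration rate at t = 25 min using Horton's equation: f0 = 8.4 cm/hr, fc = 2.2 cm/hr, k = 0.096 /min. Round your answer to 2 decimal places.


Step 1: f = fc + (f0 - fc) * exp(-k * t)
Step 2: exp(-0.096 * 25) = 0.090718
Step 3: f = 2.2 + (8.4 - 2.2) * 0.090718
Step 4: f = 2.2 + 6.2 * 0.090718
Step 5: f = 2.76 cm/hr

2.76


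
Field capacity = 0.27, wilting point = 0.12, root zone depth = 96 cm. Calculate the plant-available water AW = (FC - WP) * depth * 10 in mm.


Step 1: Available water = (FC - WP) * depth * 10
Step 2: AW = (0.27 - 0.12) * 96 * 10
Step 3: AW = 0.15 * 96 * 10
Step 4: AW = 144.0 mm

144.0


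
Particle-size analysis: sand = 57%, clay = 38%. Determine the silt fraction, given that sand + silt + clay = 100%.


Step 1: sand + silt + clay = 100%
Step 2: silt = 100 - sand - clay
Step 3: silt = 100 - 57 - 38
Step 4: silt = 5%

5


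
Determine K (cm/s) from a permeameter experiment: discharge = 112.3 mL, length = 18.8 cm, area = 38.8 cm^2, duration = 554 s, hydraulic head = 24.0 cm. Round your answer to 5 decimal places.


Step 1: K = Q * L / (A * t * h)
Step 2: Numerator = 112.3 * 18.8 = 2111.24
Step 3: Denominator = 38.8 * 554 * 24.0 = 515884.8
Step 4: K = 2111.24 / 515884.8 = 0.00409 cm/s

0.00409


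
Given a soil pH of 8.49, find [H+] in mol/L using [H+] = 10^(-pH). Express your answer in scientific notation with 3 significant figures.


Step 1: [H+] = 10^(-pH)
Step 2: [H+] = 10^(-8.49)
Step 3: [H+] = 3.24e-09 mol/L

3.24e-09


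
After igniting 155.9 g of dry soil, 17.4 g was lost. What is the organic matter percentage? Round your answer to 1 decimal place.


Step 1: OM% = 100 * LOI / sample mass
Step 2: OM = 100 * 17.4 / 155.9
Step 3: OM = 11.2%

11.2


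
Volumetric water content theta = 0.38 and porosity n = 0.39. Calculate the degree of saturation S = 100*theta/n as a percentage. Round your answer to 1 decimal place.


Step 1: S = 100 * theta_v / n
Step 2: S = 100 * 0.38 / 0.39
Step 3: S = 97.4%

97.4


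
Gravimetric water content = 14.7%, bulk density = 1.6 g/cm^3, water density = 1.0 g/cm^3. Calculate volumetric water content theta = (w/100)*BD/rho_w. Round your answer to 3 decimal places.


Step 1: theta = (w / 100) * BD / rho_w
Step 2: theta = (14.7 / 100) * 1.6 / 1.0
Step 3: theta = 0.147 * 1.6
Step 4: theta = 0.235

0.235


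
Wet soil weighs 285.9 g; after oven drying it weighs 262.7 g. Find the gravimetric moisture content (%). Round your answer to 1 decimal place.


Step 1: Water mass = wet - dry = 285.9 - 262.7 = 23.2 g
Step 2: w = 100 * water mass / dry mass
Step 3: w = 100 * 23.2 / 262.7 = 8.8%

8.8


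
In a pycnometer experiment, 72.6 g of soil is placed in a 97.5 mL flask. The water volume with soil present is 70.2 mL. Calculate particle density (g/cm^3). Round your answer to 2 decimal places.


Step 1: Volume of solids = flask volume - water volume with soil
Step 2: V_solids = 97.5 - 70.2 = 27.3 mL
Step 3: Particle density = mass / V_solids = 72.6 / 27.3 = 2.66 g/cm^3

2.66


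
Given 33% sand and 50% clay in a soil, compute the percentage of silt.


Step 1: sand + silt + clay = 100%
Step 2: silt = 100 - sand - clay
Step 3: silt = 100 - 33 - 50
Step 4: silt = 17%

17


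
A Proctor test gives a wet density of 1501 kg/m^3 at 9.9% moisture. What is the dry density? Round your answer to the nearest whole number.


Step 1: Dry density = wet density / (1 + w/100)
Step 2: Dry density = 1501 / (1 + 9.9/100)
Step 3: Dry density = 1501 / 1.099
Step 4: Dry density = 1366 kg/m^3

1366


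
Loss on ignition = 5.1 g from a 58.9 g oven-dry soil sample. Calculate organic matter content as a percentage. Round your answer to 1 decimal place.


Step 1: OM% = 100 * LOI / sample mass
Step 2: OM = 100 * 5.1 / 58.9
Step 3: OM = 8.7%

8.7


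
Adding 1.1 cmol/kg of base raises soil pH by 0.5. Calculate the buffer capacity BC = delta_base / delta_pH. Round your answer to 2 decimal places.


Step 1: BC = change in base / change in pH
Step 2: BC = 1.1 / 0.5
Step 3: BC = 2.2 cmol/(kg*pH unit)

2.2


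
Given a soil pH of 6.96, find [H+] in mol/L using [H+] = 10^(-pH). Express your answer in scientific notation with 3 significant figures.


Step 1: [H+] = 10^(-pH)
Step 2: [H+] = 10^(-6.96)
Step 3: [H+] = 1.10e-07 mol/L

1.10e-07


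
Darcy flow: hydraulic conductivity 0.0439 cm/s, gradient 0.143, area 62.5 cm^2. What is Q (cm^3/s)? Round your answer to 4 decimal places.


Step 1: Apply Darcy's law: Q = K * i * A
Step 2: Q = 0.0439 * 0.143 * 62.5
Step 3: Q = 0.3924 cm^3/s

0.3924


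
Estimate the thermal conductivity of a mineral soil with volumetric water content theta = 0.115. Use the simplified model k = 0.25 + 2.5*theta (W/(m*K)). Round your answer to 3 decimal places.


Step 1: k = 0.25 + 2.5 * theta
Step 2: k = 0.25 + 2.5 * 0.115
Step 3: k = 0.25 + 0.288
Step 4: k = 0.538 W/(m*K)

0.538


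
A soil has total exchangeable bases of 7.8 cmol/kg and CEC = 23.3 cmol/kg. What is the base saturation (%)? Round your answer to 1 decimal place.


Step 1: BS = 100 * (sum of bases) / CEC
Step 2: BS = 100 * 7.8 / 23.3
Step 3: BS = 33.5%

33.5


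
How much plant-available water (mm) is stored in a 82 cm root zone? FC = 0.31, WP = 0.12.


Step 1: Available water = (FC - WP) * depth * 10
Step 2: AW = (0.31 - 0.12) * 82 * 10
Step 3: AW = 0.19 * 82 * 10
Step 4: AW = 155.8 mm

155.8


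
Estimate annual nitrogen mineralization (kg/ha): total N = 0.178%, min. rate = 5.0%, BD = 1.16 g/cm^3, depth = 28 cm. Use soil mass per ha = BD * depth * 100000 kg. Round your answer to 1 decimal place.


Step 1: Soil mass per ha = BD * depth * 100000 = 1.16 * 28 * 100000 = 3248000 kg
Step 2: Total N pool = soil mass * N%/100 = 3248000 * 0.178/100 = 5781.44 kg/ha
Step 3: N mineralized = N pool * rate%/100 = 5781.44 * 5.0/100 = 289.1 kg/ha/yr

289.1


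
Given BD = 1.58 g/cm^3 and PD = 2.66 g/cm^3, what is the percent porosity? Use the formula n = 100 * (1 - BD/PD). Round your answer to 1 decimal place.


Step 1: Formula: n = 100 * (1 - BD / PD)
Step 2: n = 100 * (1 - 1.58 / 2.66)
Step 3: n = 100 * (1 - 0.59398)
Step 4: n = 40.6%

40.6


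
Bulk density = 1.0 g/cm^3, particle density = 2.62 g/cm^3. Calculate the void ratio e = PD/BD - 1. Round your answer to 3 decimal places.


Step 1: e = PD / BD - 1
Step 2: e = 2.62 / 1.0 - 1
Step 3: e = 2.62 - 1
Step 4: e = 1.62

1.62


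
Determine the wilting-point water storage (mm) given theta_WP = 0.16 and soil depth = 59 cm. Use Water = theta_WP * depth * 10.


Step 1: Water (mm) = theta_WP * depth * 10
Step 2: Water = 0.16 * 59 * 10
Step 3: Water = 94.4 mm

94.4


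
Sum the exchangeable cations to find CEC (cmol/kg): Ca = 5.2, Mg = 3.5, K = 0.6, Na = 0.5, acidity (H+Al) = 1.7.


Step 1: CEC = Ca + Mg + K + Na + (H+Al)
Step 2: CEC = 5.2 + 3.5 + 0.6 + 0.5 + 1.7
Step 3: CEC = 11.5 cmol/kg

11.5


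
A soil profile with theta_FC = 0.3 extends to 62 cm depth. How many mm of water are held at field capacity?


Step 1: Water (mm) = theta_FC * depth (cm) * 10
Step 2: Water = 0.3 * 62 * 10
Step 3: Water = 186.0 mm

186.0


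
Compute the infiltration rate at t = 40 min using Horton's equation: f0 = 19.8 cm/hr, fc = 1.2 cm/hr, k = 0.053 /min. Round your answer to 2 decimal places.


Step 1: f = fc + (f0 - fc) * exp(-k * t)
Step 2: exp(-0.053 * 40) = 0.120032
Step 3: f = 1.2 + (19.8 - 1.2) * 0.120032
Step 4: f = 1.2 + 18.6 * 0.120032
Step 5: f = 3.43 cm/hr

3.43


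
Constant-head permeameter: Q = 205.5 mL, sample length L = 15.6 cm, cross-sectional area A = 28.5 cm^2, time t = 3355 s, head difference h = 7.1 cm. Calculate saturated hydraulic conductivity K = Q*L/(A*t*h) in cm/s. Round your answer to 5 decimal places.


Step 1: K = Q * L / (A * t * h)
Step 2: Numerator = 205.5 * 15.6 = 3205.8
Step 3: Denominator = 28.5 * 3355 * 7.1 = 678884.25
Step 4: K = 3205.8 / 678884.25 = 0.00472 cm/s

0.00472


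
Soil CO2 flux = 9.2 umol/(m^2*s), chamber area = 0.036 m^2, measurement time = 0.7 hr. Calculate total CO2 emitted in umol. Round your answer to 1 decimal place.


Step 1: Convert time to seconds: 0.7 hr * 3600 = 2520.0 s
Step 2: Total = flux * area * time_s
Step 3: Total = 9.2 * 0.036 * 2520.0
Step 4: Total = 834.6 umol

834.6


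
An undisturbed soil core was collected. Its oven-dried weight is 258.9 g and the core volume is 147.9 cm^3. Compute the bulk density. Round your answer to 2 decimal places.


Step 1: Identify the formula: BD = dry mass / volume
Step 2: Substitute values: BD = 258.9 / 147.9
Step 3: BD = 1.75 g/cm^3

1.75


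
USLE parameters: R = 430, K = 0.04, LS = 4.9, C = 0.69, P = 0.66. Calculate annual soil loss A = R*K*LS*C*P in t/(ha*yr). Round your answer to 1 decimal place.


Step 1: A = R * K * LS * C * P
Step 2: R * K = 430 * 0.04 = 17.2
Step 3: (R*K) * LS = 17.2 * 4.9 = 84.28
Step 4: * C * P = 84.28 * 0.69 * 0.66 = 38.4
Step 5: A = 38.4 t/(ha*yr)

38.4


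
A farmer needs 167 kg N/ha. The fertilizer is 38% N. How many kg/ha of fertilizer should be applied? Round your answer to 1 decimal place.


Step 1: Fertilizer rate = target N / (N content / 100)
Step 2: Rate = 167 / (38 / 100)
Step 3: Rate = 167 / 0.38
Step 4: Rate = 439.5 kg/ha

439.5


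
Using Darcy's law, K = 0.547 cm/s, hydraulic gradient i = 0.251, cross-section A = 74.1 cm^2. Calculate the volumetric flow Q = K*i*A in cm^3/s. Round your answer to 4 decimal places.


Step 1: Apply Darcy's law: Q = K * i * A
Step 2: Q = 0.547 * 0.251 * 74.1
Step 3: Q = 10.1737 cm^3/s

10.1737


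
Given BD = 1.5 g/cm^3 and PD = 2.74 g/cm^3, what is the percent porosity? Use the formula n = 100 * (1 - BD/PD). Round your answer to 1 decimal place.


Step 1: Formula: n = 100 * (1 - BD / PD)
Step 2: n = 100 * (1 - 1.5 / 2.74)
Step 3: n = 100 * (1 - 0.54745)
Step 4: n = 45.3%

45.3


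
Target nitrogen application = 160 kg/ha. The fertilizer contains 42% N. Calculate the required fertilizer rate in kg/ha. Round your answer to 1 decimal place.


Step 1: Fertilizer rate = target N / (N content / 100)
Step 2: Rate = 160 / (42 / 100)
Step 3: Rate = 160 / 0.42
Step 4: Rate = 381.0 kg/ha

381.0


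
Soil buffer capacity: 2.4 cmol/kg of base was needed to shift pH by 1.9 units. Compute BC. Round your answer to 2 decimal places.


Step 1: BC = change in base / change in pH
Step 2: BC = 2.4 / 1.9
Step 3: BC = 1.26 cmol/(kg*pH unit)

1.26


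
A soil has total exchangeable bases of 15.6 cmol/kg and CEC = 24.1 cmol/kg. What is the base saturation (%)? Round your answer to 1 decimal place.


Step 1: BS = 100 * (sum of bases) / CEC
Step 2: BS = 100 * 15.6 / 24.1
Step 3: BS = 64.7%

64.7


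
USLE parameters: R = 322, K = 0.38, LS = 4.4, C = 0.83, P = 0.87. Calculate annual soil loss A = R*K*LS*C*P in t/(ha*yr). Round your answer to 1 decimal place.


Step 1: A = R * K * LS * C * P
Step 2: R * K = 322 * 0.38 = 122.36
Step 3: (R*K) * LS = 122.36 * 4.4 = 538.384
Step 4: * C * P = 538.384 * 0.83 * 0.87 = 388.8
Step 5: A = 388.8 t/(ha*yr)

388.8


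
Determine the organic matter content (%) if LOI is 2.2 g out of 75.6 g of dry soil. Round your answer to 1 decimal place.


Step 1: OM% = 100 * LOI / sample mass
Step 2: OM = 100 * 2.2 / 75.6
Step 3: OM = 2.9%

2.9


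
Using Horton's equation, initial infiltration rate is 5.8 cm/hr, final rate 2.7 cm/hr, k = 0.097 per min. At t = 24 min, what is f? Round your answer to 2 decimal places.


Step 1: f = fc + (f0 - fc) * exp(-k * t)
Step 2: exp(-0.097 * 24) = 0.097491
Step 3: f = 2.7 + (5.8 - 2.7) * 0.097491
Step 4: f = 2.7 + 3.1 * 0.097491
Step 5: f = 3.0 cm/hr

3.0


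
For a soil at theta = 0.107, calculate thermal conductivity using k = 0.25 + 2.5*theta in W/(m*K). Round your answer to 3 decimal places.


Step 1: k = 0.25 + 2.5 * theta
Step 2: k = 0.25 + 2.5 * 0.107
Step 3: k = 0.25 + 0.268
Step 4: k = 0.518 W/(m*K)

0.518


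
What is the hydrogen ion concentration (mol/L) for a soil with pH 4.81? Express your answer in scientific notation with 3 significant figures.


Step 1: [H+] = 10^(-pH)
Step 2: [H+] = 10^(-4.81)
Step 3: [H+] = 1.55e-05 mol/L

1.55e-05


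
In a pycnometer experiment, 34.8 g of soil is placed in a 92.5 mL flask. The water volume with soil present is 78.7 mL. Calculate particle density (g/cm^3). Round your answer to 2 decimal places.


Step 1: Volume of solids = flask volume - water volume with soil
Step 2: V_solids = 92.5 - 78.7 = 13.8 mL
Step 3: Particle density = mass / V_solids = 34.8 / 13.8 = 2.52 g/cm^3

2.52


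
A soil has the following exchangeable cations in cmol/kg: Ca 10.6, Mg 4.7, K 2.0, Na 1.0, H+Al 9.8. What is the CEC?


Step 1: CEC = Ca + Mg + K + Na + (H+Al)
Step 2: CEC = 10.6 + 4.7 + 2.0 + 1.0 + 9.8
Step 3: CEC = 28.1 cmol/kg

28.1


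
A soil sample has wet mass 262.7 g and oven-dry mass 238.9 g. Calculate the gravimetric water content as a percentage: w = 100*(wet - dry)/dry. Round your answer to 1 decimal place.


Step 1: Water mass = wet - dry = 262.7 - 238.9 = 23.8 g
Step 2: w = 100 * water mass / dry mass
Step 3: w = 100 * 23.8 / 238.9 = 10.0%

10.0


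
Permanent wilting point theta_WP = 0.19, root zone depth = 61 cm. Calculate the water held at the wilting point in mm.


Step 1: Water (mm) = theta_WP * depth * 10
Step 2: Water = 0.19 * 61 * 10
Step 3: Water = 115.9 mm

115.9


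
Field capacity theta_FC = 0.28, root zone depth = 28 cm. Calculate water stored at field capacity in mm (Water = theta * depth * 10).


Step 1: Water (mm) = theta_FC * depth (cm) * 10
Step 2: Water = 0.28 * 28 * 10
Step 3: Water = 78.4 mm

78.4


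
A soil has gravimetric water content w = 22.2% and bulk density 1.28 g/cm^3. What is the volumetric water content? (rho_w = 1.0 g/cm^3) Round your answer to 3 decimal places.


Step 1: theta = (w / 100) * BD / rho_w
Step 2: theta = (22.2 / 100) * 1.28 / 1.0
Step 3: theta = 0.222 * 1.28
Step 4: theta = 0.284

0.284


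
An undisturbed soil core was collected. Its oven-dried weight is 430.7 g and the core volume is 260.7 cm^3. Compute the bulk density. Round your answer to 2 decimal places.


Step 1: Identify the formula: BD = dry mass / volume
Step 2: Substitute values: BD = 430.7 / 260.7
Step 3: BD = 1.65 g/cm^3

1.65


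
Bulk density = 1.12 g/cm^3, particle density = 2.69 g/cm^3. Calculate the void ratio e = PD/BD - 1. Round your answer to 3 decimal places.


Step 1: e = PD / BD - 1
Step 2: e = 2.69 / 1.12 - 1
Step 3: e = 2.40179 - 1
Step 4: e = 1.402

1.402


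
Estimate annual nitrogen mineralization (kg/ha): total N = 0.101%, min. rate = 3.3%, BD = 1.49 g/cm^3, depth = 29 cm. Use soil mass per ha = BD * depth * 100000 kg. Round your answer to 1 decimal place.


Step 1: Soil mass per ha = BD * depth * 100000 = 1.49 * 29 * 100000 = 4321000 kg
Step 2: Total N pool = soil mass * N%/100 = 4321000 * 0.101/100 = 4364.21 kg/ha
Step 3: N mineralized = N pool * rate%/100 = 4364.21 * 3.3/100 = 144.0 kg/ha/yr

144.0


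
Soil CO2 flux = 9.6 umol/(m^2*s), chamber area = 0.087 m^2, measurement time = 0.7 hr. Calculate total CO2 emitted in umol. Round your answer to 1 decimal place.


Step 1: Convert time to seconds: 0.7 hr * 3600 = 2520.0 s
Step 2: Total = flux * area * time_s
Step 3: Total = 9.6 * 0.087 * 2520.0
Step 4: Total = 2104.7 umol

2104.7


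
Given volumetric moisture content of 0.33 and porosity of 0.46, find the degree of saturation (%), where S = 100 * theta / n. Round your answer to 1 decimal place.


Step 1: S = 100 * theta_v / n
Step 2: S = 100 * 0.33 / 0.46
Step 3: S = 71.7%

71.7


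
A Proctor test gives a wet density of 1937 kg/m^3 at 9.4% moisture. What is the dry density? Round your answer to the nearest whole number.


Step 1: Dry density = wet density / (1 + w/100)
Step 2: Dry density = 1937 / (1 + 9.4/100)
Step 3: Dry density = 1937 / 1.094
Step 4: Dry density = 1771 kg/m^3

1771


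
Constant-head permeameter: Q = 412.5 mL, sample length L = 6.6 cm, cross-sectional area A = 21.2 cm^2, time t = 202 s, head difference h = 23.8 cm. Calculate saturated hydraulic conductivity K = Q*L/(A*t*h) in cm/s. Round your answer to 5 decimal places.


Step 1: K = Q * L / (A * t * h)
Step 2: Numerator = 412.5 * 6.6 = 2722.5
Step 3: Denominator = 21.2 * 202 * 23.8 = 101921.12
Step 4: K = 2722.5 / 101921.12 = 0.02671 cm/s

0.02671


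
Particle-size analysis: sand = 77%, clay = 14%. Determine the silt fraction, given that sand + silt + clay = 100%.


Step 1: sand + silt + clay = 100%
Step 2: silt = 100 - sand - clay
Step 3: silt = 100 - 77 - 14
Step 4: silt = 9%

9


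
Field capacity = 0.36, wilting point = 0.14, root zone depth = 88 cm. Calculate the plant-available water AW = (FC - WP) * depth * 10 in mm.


Step 1: Available water = (FC - WP) * depth * 10
Step 2: AW = (0.36 - 0.14) * 88 * 10
Step 3: AW = 0.22 * 88 * 10
Step 4: AW = 193.6 mm

193.6


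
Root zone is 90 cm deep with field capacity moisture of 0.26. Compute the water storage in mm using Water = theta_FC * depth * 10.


Step 1: Water (mm) = theta_FC * depth (cm) * 10
Step 2: Water = 0.26 * 90 * 10
Step 3: Water = 234.0 mm

234.0


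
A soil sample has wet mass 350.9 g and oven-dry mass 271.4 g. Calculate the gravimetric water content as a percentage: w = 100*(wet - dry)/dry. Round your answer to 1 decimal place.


Step 1: Water mass = wet - dry = 350.9 - 271.4 = 79.5 g
Step 2: w = 100 * water mass / dry mass
Step 3: w = 100 * 79.5 / 271.4 = 29.3%

29.3


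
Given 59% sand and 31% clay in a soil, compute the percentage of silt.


Step 1: sand + silt + clay = 100%
Step 2: silt = 100 - sand - clay
Step 3: silt = 100 - 59 - 31
Step 4: silt = 10%

10


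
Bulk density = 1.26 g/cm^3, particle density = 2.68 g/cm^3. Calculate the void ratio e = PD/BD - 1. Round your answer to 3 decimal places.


Step 1: e = PD / BD - 1
Step 2: e = 2.68 / 1.26 - 1
Step 3: e = 2.12698 - 1
Step 4: e = 1.127

1.127


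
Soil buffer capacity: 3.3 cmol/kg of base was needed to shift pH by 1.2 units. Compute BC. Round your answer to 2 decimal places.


Step 1: BC = change in base / change in pH
Step 2: BC = 3.3 / 1.2
Step 3: BC = 2.75 cmol/(kg*pH unit)

2.75


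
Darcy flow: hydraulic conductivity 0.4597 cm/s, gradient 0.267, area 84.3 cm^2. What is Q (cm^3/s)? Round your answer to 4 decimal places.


Step 1: Apply Darcy's law: Q = K * i * A
Step 2: Q = 0.4597 * 0.267 * 84.3
Step 3: Q = 10.347 cm^3/s

10.347


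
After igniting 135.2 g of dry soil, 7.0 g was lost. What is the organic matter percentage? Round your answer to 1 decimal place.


Step 1: OM% = 100 * LOI / sample mass
Step 2: OM = 100 * 7.0 / 135.2
Step 3: OM = 5.2%

5.2


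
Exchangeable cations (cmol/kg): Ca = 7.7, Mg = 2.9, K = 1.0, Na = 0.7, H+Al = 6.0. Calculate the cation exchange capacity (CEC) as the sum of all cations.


Step 1: CEC = Ca + Mg + K + Na + (H+Al)
Step 2: CEC = 7.7 + 2.9 + 1.0 + 0.7 + 6.0
Step 3: CEC = 18.3 cmol/kg

18.3


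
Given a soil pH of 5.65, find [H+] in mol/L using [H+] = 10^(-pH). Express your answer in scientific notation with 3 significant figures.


Step 1: [H+] = 10^(-pH)
Step 2: [H+] = 10^(-5.65)
Step 3: [H+] = 2.24e-06 mol/L

2.24e-06


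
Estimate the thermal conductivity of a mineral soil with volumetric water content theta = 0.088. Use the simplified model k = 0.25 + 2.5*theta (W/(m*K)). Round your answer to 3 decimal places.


Step 1: k = 0.25 + 2.5 * theta
Step 2: k = 0.25 + 2.5 * 0.088
Step 3: k = 0.25 + 0.22
Step 4: k = 0.47 W/(m*K)

0.47


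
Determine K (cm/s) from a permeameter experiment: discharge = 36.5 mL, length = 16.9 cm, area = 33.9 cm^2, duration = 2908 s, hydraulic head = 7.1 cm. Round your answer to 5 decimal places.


Step 1: K = Q * L / (A * t * h)
Step 2: Numerator = 36.5 * 16.9 = 616.85
Step 3: Denominator = 33.9 * 2908 * 7.1 = 699926.52
Step 4: K = 616.85 / 699926.52 = 0.00088 cm/s

0.00088


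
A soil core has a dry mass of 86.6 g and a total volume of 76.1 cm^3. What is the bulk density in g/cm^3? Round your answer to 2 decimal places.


Step 1: Identify the formula: BD = dry mass / volume
Step 2: Substitute values: BD = 86.6 / 76.1
Step 3: BD = 1.14 g/cm^3

1.14


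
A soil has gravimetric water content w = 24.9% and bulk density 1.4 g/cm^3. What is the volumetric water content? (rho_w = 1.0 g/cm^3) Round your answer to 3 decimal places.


Step 1: theta = (w / 100) * BD / rho_w
Step 2: theta = (24.9 / 100) * 1.4 / 1.0
Step 3: theta = 0.249 * 1.4
Step 4: theta = 0.349

0.349


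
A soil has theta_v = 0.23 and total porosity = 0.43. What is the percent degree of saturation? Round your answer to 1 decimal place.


Step 1: S = 100 * theta_v / n
Step 2: S = 100 * 0.23 / 0.43
Step 3: S = 53.5%

53.5


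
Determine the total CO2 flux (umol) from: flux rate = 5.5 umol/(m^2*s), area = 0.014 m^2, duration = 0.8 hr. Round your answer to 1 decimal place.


Step 1: Convert time to seconds: 0.8 hr * 3600 = 2880.0 s
Step 2: Total = flux * area * time_s
Step 3: Total = 5.5 * 0.014 * 2880.0
Step 4: Total = 221.8 umol

221.8


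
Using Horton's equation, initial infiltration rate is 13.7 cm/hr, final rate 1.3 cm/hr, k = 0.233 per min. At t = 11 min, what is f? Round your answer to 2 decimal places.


Step 1: f = fc + (f0 - fc) * exp(-k * t)
Step 2: exp(-0.233 * 11) = 0.077073
Step 3: f = 1.3 + (13.7 - 1.3) * 0.077073
Step 4: f = 1.3 + 12.4 * 0.077073
Step 5: f = 2.26 cm/hr

2.26


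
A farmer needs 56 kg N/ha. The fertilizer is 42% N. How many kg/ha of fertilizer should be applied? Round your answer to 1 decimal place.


Step 1: Fertilizer rate = target N / (N content / 100)
Step 2: Rate = 56 / (42 / 100)
Step 3: Rate = 56 / 0.42
Step 4: Rate = 133.3 kg/ha

133.3


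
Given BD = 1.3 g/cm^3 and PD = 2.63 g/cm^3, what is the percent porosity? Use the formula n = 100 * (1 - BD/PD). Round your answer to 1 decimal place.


Step 1: Formula: n = 100 * (1 - BD / PD)
Step 2: n = 100 * (1 - 1.3 / 2.63)
Step 3: n = 100 * (1 - 0.4943)
Step 4: n = 50.6%

50.6


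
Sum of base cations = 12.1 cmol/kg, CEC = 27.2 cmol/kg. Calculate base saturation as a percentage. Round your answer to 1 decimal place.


Step 1: BS = 100 * (sum of bases) / CEC
Step 2: BS = 100 * 12.1 / 27.2
Step 3: BS = 44.5%

44.5


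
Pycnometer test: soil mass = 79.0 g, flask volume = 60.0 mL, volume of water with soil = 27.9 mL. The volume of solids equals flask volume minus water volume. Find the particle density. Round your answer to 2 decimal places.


Step 1: Volume of solids = flask volume - water volume with soil
Step 2: V_solids = 60.0 - 27.9 = 32.1 mL
Step 3: Particle density = mass / V_solids = 79.0 / 32.1 = 2.46 g/cm^3

2.46


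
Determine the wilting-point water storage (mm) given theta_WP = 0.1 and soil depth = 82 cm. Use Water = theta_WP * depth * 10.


Step 1: Water (mm) = theta_WP * depth * 10
Step 2: Water = 0.1 * 82 * 10
Step 3: Water = 82.0 mm

82.0


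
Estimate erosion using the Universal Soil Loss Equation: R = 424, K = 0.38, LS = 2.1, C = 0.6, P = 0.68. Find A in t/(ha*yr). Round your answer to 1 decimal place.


Step 1: A = R * K * LS * C * P
Step 2: R * K = 424 * 0.38 = 161.12
Step 3: (R*K) * LS = 161.12 * 2.1 = 338.352
Step 4: * C * P = 338.352 * 0.6 * 0.68 = 138.0
Step 5: A = 138.0 t/(ha*yr)

138.0


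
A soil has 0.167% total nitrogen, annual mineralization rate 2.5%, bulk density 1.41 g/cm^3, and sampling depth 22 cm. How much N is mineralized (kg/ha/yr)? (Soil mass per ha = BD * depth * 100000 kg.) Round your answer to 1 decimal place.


Step 1: Soil mass per ha = BD * depth * 100000 = 1.41 * 22 * 100000 = 3102000 kg
Step 2: Total N pool = soil mass * N%/100 = 3102000 * 0.167/100 = 5180.34 kg/ha
Step 3: N mineralized = N pool * rate%/100 = 5180.34 * 2.5/100 = 129.5 kg/ha/yr

129.5


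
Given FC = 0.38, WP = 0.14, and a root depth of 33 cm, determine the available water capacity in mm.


Step 1: Available water = (FC - WP) * depth * 10
Step 2: AW = (0.38 - 0.14) * 33 * 10
Step 3: AW = 0.24 * 33 * 10
Step 4: AW = 79.2 mm

79.2


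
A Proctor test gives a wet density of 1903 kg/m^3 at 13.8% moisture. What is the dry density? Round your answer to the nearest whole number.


Step 1: Dry density = wet density / (1 + w/100)
Step 2: Dry density = 1903 / (1 + 13.8/100)
Step 3: Dry density = 1903 / 1.138
Step 4: Dry density = 1672 kg/m^3

1672


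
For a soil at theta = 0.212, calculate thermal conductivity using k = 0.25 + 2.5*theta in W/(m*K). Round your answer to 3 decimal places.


Step 1: k = 0.25 + 2.5 * theta
Step 2: k = 0.25 + 2.5 * 0.212
Step 3: k = 0.25 + 0.53
Step 4: k = 0.78 W/(m*K)

0.78


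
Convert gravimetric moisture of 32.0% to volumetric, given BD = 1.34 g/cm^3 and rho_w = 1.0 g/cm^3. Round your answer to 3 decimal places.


Step 1: theta = (w / 100) * BD / rho_w
Step 2: theta = (32.0 / 100) * 1.34 / 1.0
Step 3: theta = 0.32 * 1.34
Step 4: theta = 0.429

0.429


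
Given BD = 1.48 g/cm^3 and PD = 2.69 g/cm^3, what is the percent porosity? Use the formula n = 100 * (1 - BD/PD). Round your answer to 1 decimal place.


Step 1: Formula: n = 100 * (1 - BD / PD)
Step 2: n = 100 * (1 - 1.48 / 2.69)
Step 3: n = 100 * (1 - 0.55019)
Step 4: n = 45.0%

45.0


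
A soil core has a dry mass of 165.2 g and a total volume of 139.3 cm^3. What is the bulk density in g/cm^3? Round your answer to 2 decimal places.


Step 1: Identify the formula: BD = dry mass / volume
Step 2: Substitute values: BD = 165.2 / 139.3
Step 3: BD = 1.19 g/cm^3

1.19


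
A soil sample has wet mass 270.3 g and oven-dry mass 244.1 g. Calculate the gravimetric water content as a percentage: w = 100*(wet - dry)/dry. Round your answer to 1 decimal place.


Step 1: Water mass = wet - dry = 270.3 - 244.1 = 26.2 g
Step 2: w = 100 * water mass / dry mass
Step 3: w = 100 * 26.2 / 244.1 = 10.7%

10.7


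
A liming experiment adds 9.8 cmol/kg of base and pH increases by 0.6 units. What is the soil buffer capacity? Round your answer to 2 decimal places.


Step 1: BC = change in base / change in pH
Step 2: BC = 9.8 / 0.6
Step 3: BC = 16.33 cmol/(kg*pH unit)

16.33


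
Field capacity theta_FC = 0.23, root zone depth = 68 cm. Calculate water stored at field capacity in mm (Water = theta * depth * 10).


Step 1: Water (mm) = theta_FC * depth (cm) * 10
Step 2: Water = 0.23 * 68 * 10
Step 3: Water = 156.4 mm

156.4


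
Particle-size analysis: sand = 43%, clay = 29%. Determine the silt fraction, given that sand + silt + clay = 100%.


Step 1: sand + silt + clay = 100%
Step 2: silt = 100 - sand - clay
Step 3: silt = 100 - 43 - 29
Step 4: silt = 28%

28


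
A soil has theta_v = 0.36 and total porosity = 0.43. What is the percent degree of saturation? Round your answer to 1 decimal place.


Step 1: S = 100 * theta_v / n
Step 2: S = 100 * 0.36 / 0.43
Step 3: S = 83.7%

83.7


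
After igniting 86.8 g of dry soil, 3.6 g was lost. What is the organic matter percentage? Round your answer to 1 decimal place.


Step 1: OM% = 100 * LOI / sample mass
Step 2: OM = 100 * 3.6 / 86.8
Step 3: OM = 4.1%

4.1


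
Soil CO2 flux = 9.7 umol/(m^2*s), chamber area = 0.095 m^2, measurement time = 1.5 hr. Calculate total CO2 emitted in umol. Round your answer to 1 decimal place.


Step 1: Convert time to seconds: 1.5 hr * 3600 = 5400.0 s
Step 2: Total = flux * area * time_s
Step 3: Total = 9.7 * 0.095 * 5400.0
Step 4: Total = 4976.1 umol

4976.1


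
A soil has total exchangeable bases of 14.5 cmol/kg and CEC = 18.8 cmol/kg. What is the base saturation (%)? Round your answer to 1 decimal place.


Step 1: BS = 100 * (sum of bases) / CEC
Step 2: BS = 100 * 14.5 / 18.8
Step 3: BS = 77.1%

77.1


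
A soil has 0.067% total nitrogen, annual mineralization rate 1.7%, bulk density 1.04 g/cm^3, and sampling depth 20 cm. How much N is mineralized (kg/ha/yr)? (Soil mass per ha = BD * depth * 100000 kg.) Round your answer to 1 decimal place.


Step 1: Soil mass per ha = BD * depth * 100000 = 1.04 * 20 * 100000 = 2080000 kg
Step 2: Total N pool = soil mass * N%/100 = 2080000 * 0.067/100 = 1393.6 kg/ha
Step 3: N mineralized = N pool * rate%/100 = 1393.6 * 1.7/100 = 23.7 kg/ha/yr

23.7


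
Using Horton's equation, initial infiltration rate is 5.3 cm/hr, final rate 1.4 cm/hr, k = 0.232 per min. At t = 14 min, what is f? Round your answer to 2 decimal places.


Step 1: f = fc + (f0 - fc) * exp(-k * t)
Step 2: exp(-0.232 * 14) = 0.038852
Step 3: f = 1.4 + (5.3 - 1.4) * 0.038852
Step 4: f = 1.4 + 3.9 * 0.038852
Step 5: f = 1.55 cm/hr

1.55


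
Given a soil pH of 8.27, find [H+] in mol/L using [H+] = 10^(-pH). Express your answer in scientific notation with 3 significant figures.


Step 1: [H+] = 10^(-pH)
Step 2: [H+] = 10^(-8.27)
Step 3: [H+] = 5.37e-09 mol/L

5.37e-09


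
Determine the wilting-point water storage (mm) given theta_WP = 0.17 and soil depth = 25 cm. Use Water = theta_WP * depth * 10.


Step 1: Water (mm) = theta_WP * depth * 10
Step 2: Water = 0.17 * 25 * 10
Step 3: Water = 42.5 mm

42.5


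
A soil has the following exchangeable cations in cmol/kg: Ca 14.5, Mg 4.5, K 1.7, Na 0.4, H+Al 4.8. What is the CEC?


Step 1: CEC = Ca + Mg + K + Na + (H+Al)
Step 2: CEC = 14.5 + 4.5 + 1.7 + 0.4 + 4.8
Step 3: CEC = 25.9 cmol/kg

25.9


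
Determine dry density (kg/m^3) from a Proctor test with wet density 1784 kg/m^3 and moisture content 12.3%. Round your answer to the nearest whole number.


Step 1: Dry density = wet density / (1 + w/100)
Step 2: Dry density = 1784 / (1 + 12.3/100)
Step 3: Dry density = 1784 / 1.123
Step 4: Dry density = 1589 kg/m^3

1589


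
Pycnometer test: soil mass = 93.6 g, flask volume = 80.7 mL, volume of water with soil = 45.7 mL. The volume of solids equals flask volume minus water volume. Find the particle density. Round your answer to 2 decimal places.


Step 1: Volume of solids = flask volume - water volume with soil
Step 2: V_solids = 80.7 - 45.7 = 35.0 mL
Step 3: Particle density = mass / V_solids = 93.6 / 35.0 = 2.67 g/cm^3

2.67


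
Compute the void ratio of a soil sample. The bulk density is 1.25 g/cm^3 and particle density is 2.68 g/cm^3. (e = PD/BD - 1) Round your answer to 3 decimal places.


Step 1: e = PD / BD - 1
Step 2: e = 2.68 / 1.25 - 1
Step 3: e = 2.144 - 1
Step 4: e = 1.144

1.144


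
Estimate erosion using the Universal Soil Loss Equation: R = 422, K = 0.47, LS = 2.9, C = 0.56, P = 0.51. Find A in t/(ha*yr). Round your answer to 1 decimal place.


Step 1: A = R * K * LS * C * P
Step 2: R * K = 422 * 0.47 = 198.34
Step 3: (R*K) * LS = 198.34 * 2.9 = 575.186
Step 4: * C * P = 575.186 * 0.56 * 0.51 = 164.3
Step 5: A = 164.3 t/(ha*yr)

164.3


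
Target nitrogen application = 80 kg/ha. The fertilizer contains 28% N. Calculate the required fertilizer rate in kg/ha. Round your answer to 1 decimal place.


Step 1: Fertilizer rate = target N / (N content / 100)
Step 2: Rate = 80 / (28 / 100)
Step 3: Rate = 80 / 0.28
Step 4: Rate = 285.7 kg/ha

285.7


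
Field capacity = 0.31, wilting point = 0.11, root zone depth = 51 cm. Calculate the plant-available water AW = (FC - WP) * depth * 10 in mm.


Step 1: Available water = (FC - WP) * depth * 10
Step 2: AW = (0.31 - 0.11) * 51 * 10
Step 3: AW = 0.2 * 51 * 10
Step 4: AW = 102.0 mm

102.0


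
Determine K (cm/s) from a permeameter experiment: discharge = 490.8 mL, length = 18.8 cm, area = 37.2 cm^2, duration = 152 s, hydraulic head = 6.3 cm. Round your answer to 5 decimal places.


Step 1: K = Q * L / (A * t * h)
Step 2: Numerator = 490.8 * 18.8 = 9227.04
Step 3: Denominator = 37.2 * 152 * 6.3 = 35622.72
Step 4: K = 9227.04 / 35622.72 = 0.25902 cm/s

0.25902


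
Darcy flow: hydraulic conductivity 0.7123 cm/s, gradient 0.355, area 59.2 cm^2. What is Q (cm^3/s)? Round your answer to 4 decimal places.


Step 1: Apply Darcy's law: Q = K * i * A
Step 2: Q = 0.7123 * 0.355 * 59.2
Step 3: Q = 14.9697 cm^3/s

14.9697


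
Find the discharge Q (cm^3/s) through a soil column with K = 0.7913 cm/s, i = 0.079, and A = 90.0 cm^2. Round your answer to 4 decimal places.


Step 1: Apply Darcy's law: Q = K * i * A
Step 2: Q = 0.7913 * 0.079 * 90.0
Step 3: Q = 5.6261 cm^3/s

5.6261


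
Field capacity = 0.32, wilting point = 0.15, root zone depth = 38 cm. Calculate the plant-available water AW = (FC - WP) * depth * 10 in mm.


Step 1: Available water = (FC - WP) * depth * 10
Step 2: AW = (0.32 - 0.15) * 38 * 10
Step 3: AW = 0.17 * 38 * 10
Step 4: AW = 64.6 mm

64.6
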